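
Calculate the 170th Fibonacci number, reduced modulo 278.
179

Matrix identity: Q^n = [[F_(n+1), F_n], [F_n, F_(n-1)]] with Q = [[1,1],[1,0]].
n = 170 = 10101010₂. Square-and-multiply, entries mod 278:
Q^1 = [[1,1],[1,0]]
Q^2 = (Q^1)² = [[2,1],[1,1]]
Q^5 = (Q^2)²·Q = [[8,5],[5,3]]
Q^10 = (Q^5)² = [[89,55],[55,34]]
Q^21 = (Q^10)²·Q = [[197,104],[104,93]]
Q^42 = (Q^21)² = [[141,136],[136,5]]
Q^85 = (Q^42)²·Q = [[131,13],[13,118]]
Q^170 = (Q^85)² = [[94,179],[179,193]]
F_170 mod 278 = Q^170[0][1] = 179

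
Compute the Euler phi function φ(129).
84

129 = 3 × 43
φ(n) = n × ∏(1 - 1/p) for each prime p dividing n
φ(129) = 129 × (1 - 1/3) × (1 - 1/43) = 84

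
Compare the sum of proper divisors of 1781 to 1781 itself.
deficient

Proper divisors of 1781: sum = 1 + 13 + 137 = 151
Since 151 < 1781, 1781 is deficient.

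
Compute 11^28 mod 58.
1

Repeated squaring. Binary of 28 = 11100.
11^1 ≡ 11 (mod 58); 11^2 ≡ 5 (mod 58); 11^4 ≡ 25 (mod 58); 11^8 ≡ 45 (mod 58); 11^16 ≡ 53 (mod 58)
11^28 = 11^4 × 11^8 × 11^16 ≡ 1 (mod 58)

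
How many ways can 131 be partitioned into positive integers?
5964539504

p(n) counts ways to write n as a sum of positive integers (order ignored).
Euler's pentagonal recurrence: p(k) = p(k-1) + p(k-2) - p(k-5) - p(k-7) + p(k-12) + p(k-15) - ... (offsets j(3j∓1)/2, signs ++--, p(0)=1, p(<0)=0).
DP table for k = 0..130: p(0)=1, p(1)=1, p(2)=2, p(3)=3, p(4)=5, p(5)=7, p(6)=11, p(7)=15, p(8)=22, p(9)=30, p(10)=42, p(11)=56, p(12)=77, p(13)=101, p(14)=135, p(15)=176, p(16)=231, p(17)=297, p(18)=385, p(19)=490, p(20)=627, p(21)=792, p(22)=1002, p(23)=1255, p(24)=1575, p(25)=1958, p(26)=2436, p(27)=3010, p(28)=3718, p(29)=4565, p(30)=5604, p(31)=6842, p(32)=8349, p(33)=10143, p(34)=12310, p(35)=14883, p(36)=17977, p(37)=21637, p(38)=26015, p(39)=31185, p(40)=37338, p(41)=44583, p(42)=53174, p(43)=63261, p(44)=75175, p(45)=89134, p(46)=105558, p(47)=124754, p(48)=147273, p(49)=173525, p(50)=204226, p(51)=239943, p(52)=281589, p(53)=329931, p(54)=386155, p(55)=451276, p(56)=526823, p(57)=614154, p(58)=715220, p(59)=831820, p(60)=966467, p(61)=1121505, p(62)=1300156, p(63)=1505499, p(64)=1741630, p(65)=2012558, p(66)=2323520, p(67)=2679689, p(68)=3087735, p(69)=3554345, p(70)=4087968, p(71)=4697205, p(72)=5392783, p(73)=6185689, p(74)=7089500, p(75)=8118264, p(76)=9289091, p(77)=10619863, p(78)=12132164, p(79)=13848650, p(80)=15796476, p(81)=18004327, p(82)=20506255, p(83)=23338469, p(84)=26543660, p(85)=30167357, p(86)=34262962, p(87)=38887673, p(88)=44108109, p(89)=49995925, p(90)=56634173, p(91)=64112359, p(92)=72533807, p(93)=82010177, p(94)=92669720, p(95)=104651419, p(96)=118114304, p(97)=133230930, p(98)=150198136, p(99)=169229875, p(100)=190569292, p(101)=214481126, p(102)=241265379, p(103)=271248950, p(104)=304801365, p(105)=342325709, p(106)=384276336, p(107)=431149389, p(108)=483502844, p(109)=541946240, p(110)=607163746, p(111)=679903203, p(112)=761002156, p(113)=851376628, p(114)=952050665, p(115)=1064144451, p(116)=1188908248, p(117)=1327710076, p(118)=1482074143, p(119)=1653668665, p(120)=1844349560, p(121)=2056148051, p(122)=2291320912, p(123)=2552338241, p(124)=2841940500, p(125)=3163127352, p(126)=3519222692, p(127)=3913864295, p(128)=4351078600, p(129)=4835271870, p(130)=5371315400.
Final step: p(131) = p(130) + p(129) - p(126) - p(124) + p(119) + p(116) - p(109) - p(105) + p(96) + p(91) - p(80) - p(74) + p(61) + p(54) - p(39) - p(31) + p(14) + p(5)
= 5371315400 + 4835271870 - 3519222692 - 2841940500 + 1653668665 + 1188908248 - 541946240 - 342325709 + 118114304 + 64112359 - 15796476 - 7089500 + 1121505 + 386155 - 31185 - 6842 + 135 + 7
= 5964539504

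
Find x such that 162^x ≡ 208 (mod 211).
206

Baby-step giant-step with step n = ⌈√211⌉ = 15.
Baby steps 162^j mod 211 (j:value) for j=0..14: 0:1, 1:162, 2:80, 3:89, 4:70, 5:157, 6:114, 7:111, 8:47, 9:18, 10:173, 11:174, 12:125, 13:205, 14:83.
Giant-step multiplier: 162^(-15) ≡ 162^(210-15) = 162^195 ≡ 40 (mod 211).
Giant steps γ_i = 208·40^i mod 211: γ_0=208, γ_1=91, γ_2=53, γ_3=10, γ_4=189, γ_5=175, γ_6=37, γ_7=3, γ_8=120, γ_9=158, γ_10=201, γ_11=22, γ_12=36, γ_13=174 (in table at j=11).
x = i·n + j = 13·15 + 11 = 206.
Check: 162^206 ≡ 208 (mod 211).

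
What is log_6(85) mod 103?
7

Baby-step giant-step with step n = ⌈√103⌉ = 11.
Baby steps 6^j mod 103 (j:value) for j=0..10: 0:1, 1:6, 2:36, 3:10, 4:60, 5:51, 6:100, 7:85, 8:98, 9:73, 10:26.
h = 85 is already in the table at j=7, so x = 7.
Check: 6^7 ≡ 85 (mod 103).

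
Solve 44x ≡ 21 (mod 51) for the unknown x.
x ≡ 48 (mod 51)

gcd(44, 51) = 1, which divides 21, so solutions exist.
Find 44^(-1) mod 51 by the extended Euclidean algorithm:
51 = 1 × 44 + 7  ⟹  7 = (1)·51 + (-1)·44
44 = 6 × 7 + 2  ⟹  2 = (-6)·51 + (7)·44
7 = 3 × 2 + 1  ⟹  1 = (19)·51 + (-22)·44
So (-22)·44 ≡ 1 (mod 51), i.e. 44^(-1) ≡ -22 ≡ 29 (mod 51).
x ≡ 29 × 21 = 609 ≡ 48 (mod 51).
Check: 44 × 48 = 2112 ≡ 21 (mod 51).
Unique solution: x ≡ 48 (mod 51)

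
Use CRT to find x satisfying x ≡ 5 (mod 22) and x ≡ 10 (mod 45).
775

Using Chinese Remainder Theorem:
M = 22 × 45 = 990
M1 = 45, M2 = 22
y1 = 45^(-1) mod 22 = 1
y2 = 22^(-1) mod 45 = 43
x = (5×45×1 + 10×22×43) mod 990 = 775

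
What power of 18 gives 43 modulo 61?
31

Baby-step giant-step with step n = ⌈√61⌉ = 8.
Baby steps 18^j mod 61 (j:value) for j=0..7: 0:1, 1:18, 2:19, 3:37, 4:56, 5:32, 6:27, 7:59.
Giant-step multiplier: 18^(-8) ≡ 18^(60-8) = 18^52 ≡ 22 (mod 61).
Giant steps γ_i = 43·22^i mod 61: γ_0=43, γ_1=31, γ_2=11, γ_3=59 (in table at j=7).
x = i·n + j = 3·8 + 7 = 31.
Check: 18^31 ≡ 43 (mod 61).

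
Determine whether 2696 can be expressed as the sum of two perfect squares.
14² + 50² (a=14, b=50)

Factorization: 2696 = 2^3 × 337
By Fermat: n is sum of two squares iff every prime p ≡ 3 (mod 4) appears to even power.
All primes ≡ 3 (mod 4) appear to even power.
Search a = 0, 1, 2, … for 2696 - a² a perfect square: first hit at a = 14: 2696 - 196 = 2500 = 50².
2696 = 14² + 50² = 196 + 2500 ✓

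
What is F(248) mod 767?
751

Matrix identity: Q^n = [[F_(n+1), F_n], [F_n, F_(n-1)]] with Q = [[1,1],[1,0]].
n = 248 = 11111000₂. Square-and-multiply, entries mod 767:
Q^1 = [[1,1],[1,0]]
Q^3 = (Q^1)²·Q = [[3,2],[2,1]]
Q^7 = (Q^3)²·Q = [[21,13],[13,8]]
Q^15 = (Q^7)²·Q = [[220,610],[610,377]]
Q^31 = (Q^15)²·Q = [[29,184],[184,612]]
Q^62 = (Q^31)² = [[182,593],[593,356]]
Q^124 = (Q^62)² = [[506,729],[729,544]]
Q^248 = (Q^124)² = [[535,751],[751,551]]
F_248 mod 767 = Q^248[0][1] = 751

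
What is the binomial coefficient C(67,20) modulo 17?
14

Using Lucas' theorem:
Write n=67 and k=20 in base 17:
n in base 17: [3, 16]
k in base 17: [1, 3]
C(67,20) mod 17 = ∏ C(n_i, k_i) mod 17
Digit binomials (mod 17): C(3,1) = 3; C(16,3) = 560 ≡ 16
Product: 3 × 16 = 48 ≡ 14 (mod 17)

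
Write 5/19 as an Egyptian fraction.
1/4 + 1/76

Greedy algorithm:
5/19: ceiling(19/5) = 4, use 1/4
1/76: ceiling(76/1) = 76, use 1/76
Result: 5/19 = 1/4 + 1/76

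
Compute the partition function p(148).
33549419497

p(n) counts ways to write n as a sum of positive integers (order ignored).
Euler's pentagonal recurrence: p(k) = p(k-1) + p(k-2) - p(k-5) - p(k-7) + p(k-12) + p(k-15) - ... (offsets j(3j∓1)/2, signs ++--, p(0)=1, p(<0)=0).
DP table for k = 0..147: p(0)=1, p(1)=1, p(2)=2, p(3)=3, p(4)=5, p(5)=7, p(6)=11, p(7)=15, p(8)=22, p(9)=30, p(10)=42, p(11)=56, p(12)=77, p(13)=101, p(14)=135, p(15)=176, p(16)=231, p(17)=297, p(18)=385, p(19)=490, p(20)=627, p(21)=792, p(22)=1002, p(23)=1255, p(24)=1575, p(25)=1958, p(26)=2436, p(27)=3010, p(28)=3718, p(29)=4565, p(30)=5604, p(31)=6842, p(32)=8349, p(33)=10143, p(34)=12310, p(35)=14883, p(36)=17977, p(37)=21637, p(38)=26015, p(39)=31185, p(40)=37338, p(41)=44583, p(42)=53174, p(43)=63261, p(44)=75175, p(45)=89134, p(46)=105558, p(47)=124754, p(48)=147273, p(49)=173525, p(50)=204226, p(51)=239943, p(52)=281589, p(53)=329931, p(54)=386155, p(55)=451276, p(56)=526823, p(57)=614154, p(58)=715220, p(59)=831820, p(60)=966467, p(61)=1121505, p(62)=1300156, p(63)=1505499, p(64)=1741630, p(65)=2012558, p(66)=2323520, p(67)=2679689, p(68)=3087735, p(69)=3554345, p(70)=4087968, p(71)=4697205, p(72)=5392783, p(73)=6185689, p(74)=7089500, p(75)=8118264, p(76)=9289091, p(77)=10619863, p(78)=12132164, p(79)=13848650, p(80)=15796476, p(81)=18004327, p(82)=20506255, p(83)=23338469, p(84)=26543660, p(85)=30167357, p(86)=34262962, p(87)=38887673, p(88)=44108109, p(89)=49995925, p(90)=56634173, p(91)=64112359, p(92)=72533807, p(93)=82010177, p(94)=92669720, p(95)=104651419, p(96)=118114304, p(97)=133230930, p(98)=150198136, p(99)=169229875, p(100)=190569292, p(101)=214481126, p(102)=241265379, p(103)=271248950, p(104)=304801365, p(105)=342325709, p(106)=384276336, p(107)=431149389, p(108)=483502844, p(109)=541946240, p(110)=607163746, p(111)=679903203, p(112)=761002156, p(113)=851376628, p(114)=952050665, p(115)=1064144451, p(116)=1188908248, p(117)=1327710076, p(118)=1482074143, p(119)=1653668665, p(120)=1844349560, p(121)=2056148051, p(122)=2291320912, p(123)=2552338241, p(124)=2841940500, p(125)=3163127352, p(126)=3519222692, p(127)=3913864295, p(128)=4351078600, p(129)=4835271870, p(130)=5371315400, p(131)=5964539504, p(132)=6620830889, p(133)=7346629512, p(134)=8149040695, p(135)=9035836076, p(136)=10015581680, p(137)=11097645016, p(138)=12292341831, p(139)=13610949895, p(140)=15065878135, p(141)=16670689208, p(142)=18440293320, p(143)=20390982757, p(144)=22540654445, p(145)=24908858009, p(146)=27517052599, p(147)=30388671978.
Final step: p(148) = p(147) + p(146) - p(143) - p(141) + p(136) + p(133) - p(126) - p(122) + p(113) + p(108) - p(97) - p(91) + p(78) + p(71) - p(56) - p(48) + p(31) + p(22) - p(3)
= 30388671978 + 27517052599 - 20390982757 - 16670689208 + 10015581680 + 7346629512 - 3519222692 - 2291320912 + 851376628 + 483502844 - 133230930 - 64112359 + 12132164 + 4697205 - 526823 - 147273 + 6842 + 1002 - 3
= 33549419497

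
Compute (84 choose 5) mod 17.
16

Using Lucas' theorem:
Write n=84 and k=5 in base 17:
n in base 17: [4, 16]
k in base 17: [0, 5]
C(84,5) mod 17 = ∏ C(n_i, k_i) mod 17
Digit binomials (mod 17): C(4,0) = 1; C(16,5) = 4368 ≡ 16
Product: 1 × 16 = 16 ≡ 16 (mod 17)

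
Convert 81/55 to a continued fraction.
[1; 2, 8, 1, 2]

Euclidean algorithm steps:
81 = 1 × 55 + 26
55 = 2 × 26 + 3
26 = 8 × 3 + 2
3 = 1 × 2 + 1
2 = 2 × 1 + 0
Continued fraction: [1; 2, 8, 1, 2]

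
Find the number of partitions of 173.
362326859895

p(n) counts ways to write n as a sum of positive integers (order ignored).
Euler's pentagonal recurrence: p(k) = p(k-1) + p(k-2) - p(k-5) - p(k-7) + p(k-12) + p(k-15) - ... (offsets j(3j∓1)/2, signs ++--, p(0)=1, p(<0)=0).
DP table for k = 0..172: p(0)=1, p(1)=1, p(2)=2, p(3)=3, p(4)=5, p(5)=7, p(6)=11, p(7)=15, p(8)=22, p(9)=30, p(10)=42, p(11)=56, p(12)=77, p(13)=101, p(14)=135, p(15)=176, p(16)=231, p(17)=297, p(18)=385, p(19)=490, p(20)=627, p(21)=792, p(22)=1002, p(23)=1255, p(24)=1575, p(25)=1958, p(26)=2436, p(27)=3010, p(28)=3718, p(29)=4565, p(30)=5604, p(31)=6842, p(32)=8349, p(33)=10143, p(34)=12310, p(35)=14883, p(36)=17977, p(37)=21637, p(38)=26015, p(39)=31185, p(40)=37338, p(41)=44583, p(42)=53174, p(43)=63261, p(44)=75175, p(45)=89134, p(46)=105558, p(47)=124754, p(48)=147273, p(49)=173525, p(50)=204226, p(51)=239943, p(52)=281589, p(53)=329931, p(54)=386155, p(55)=451276, p(56)=526823, p(57)=614154, p(58)=715220, p(59)=831820, p(60)=966467, p(61)=1121505, p(62)=1300156, p(63)=1505499, p(64)=1741630, p(65)=2012558, p(66)=2323520, p(67)=2679689, p(68)=3087735, p(69)=3554345, p(70)=4087968, p(71)=4697205, p(72)=5392783, p(73)=6185689, p(74)=7089500, p(75)=8118264, p(76)=9289091, p(77)=10619863, p(78)=12132164, p(79)=13848650, p(80)=15796476, p(81)=18004327, p(82)=20506255, p(83)=23338469, p(84)=26543660, p(85)=30167357, p(86)=34262962, p(87)=38887673, p(88)=44108109, p(89)=49995925, p(90)=56634173, p(91)=64112359, p(92)=72533807, p(93)=82010177, p(94)=92669720, p(95)=104651419, p(96)=118114304, p(97)=133230930, p(98)=150198136, p(99)=169229875, p(100)=190569292, p(101)=214481126, p(102)=241265379, p(103)=271248950, p(104)=304801365, p(105)=342325709, p(106)=384276336, p(107)=431149389, p(108)=483502844, p(109)=541946240, p(110)=607163746, p(111)=679903203, p(112)=761002156, p(113)=851376628, p(114)=952050665, p(115)=1064144451, p(116)=1188908248, p(117)=1327710076, p(118)=1482074143, p(119)=1653668665, p(120)=1844349560, p(121)=2056148051, p(122)=2291320912, p(123)=2552338241, p(124)=2841940500, p(125)=3163127352, p(126)=3519222692, p(127)=3913864295, p(128)=4351078600, p(129)=4835271870, p(130)=5371315400, p(131)=5964539504, p(132)=6620830889, p(133)=7346629512, p(134)=8149040695, p(135)=9035836076, p(136)=10015581680, p(137)=11097645016, p(138)=12292341831, p(139)=13610949895, p(140)=15065878135, p(141)=16670689208, p(142)=18440293320, p(143)=20390982757, p(144)=22540654445, p(145)=24908858009, p(146)=27517052599, p(147)=30388671978, p(148)=33549419497, p(149)=37027355200, p(150)=40853235313, p(151)=45060624582, p(152)=49686288421, p(153)=54770336324, p(154)=60356673280, p(155)=66493182097, p(156)=73232243759, p(157)=80630964769, p(158)=88751778802, p(159)=97662728555, p(160)=107438159466, p(161)=118159068427, p(162)=129913904637, p(163)=142798995930, p(164)=156919475295, p(165)=172389800255, p(166)=189334822579, p(167)=207890420102, p(168)=228204732751, p(169)=250438925115, p(170)=274768617130, p(171)=301384802048, p(172)=330495499613.
Final step: p(173) = p(172) + p(171) - p(168) - p(166) + p(161) + p(158) - p(151) - p(147) + p(138) + p(133) - p(122) - p(116) + p(103) + p(96) - p(81) - p(73) + p(56) + p(47) - p(28) - p(18)
= 330495499613 + 301384802048 - 228204732751 - 189334822579 + 118159068427 + 88751778802 - 45060624582 - 30388671978 + 12292341831 + 7346629512 - 2291320912 - 1188908248 + 271248950 + 118114304 - 18004327 - 6185689 + 526823 + 124754 - 3718 - 385
= 362326859895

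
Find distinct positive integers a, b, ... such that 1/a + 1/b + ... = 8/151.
1/19 + 1/2869

Greedy algorithm:
8/151: ceiling(151/8) = 19, use 1/19
1/2869: ceiling(2869/1) = 2869, use 1/2869
Result: 8/151 = 1/19 + 1/2869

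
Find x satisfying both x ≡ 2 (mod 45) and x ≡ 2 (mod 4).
2

Using Chinese Remainder Theorem:
M = 45 × 4 = 180
M1 = 4, M2 = 45
y1 = 4^(-1) mod 45 = 34
y2 = 45^(-1) mod 4 = 1
x = (2×4×34 + 2×45×1) mod 180 = 2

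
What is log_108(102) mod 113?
38

Baby-step giant-step with step n = ⌈√113⌉ = 11.
Baby steps 108^j mod 113 (j:value) for j=0..10: 0:1, 1:108, 2:25, 3:101, 4:60, 5:39, 6:31, 7:71, 8:97, 9:80, 10:52.
Giant-step multiplier: 108^(-11) ≡ 108^(112-11) = 108^101 ≡ 103 (mod 113).
Giant steps γ_i = 102·103^i mod 113: γ_0=102, γ_1=110, γ_2=30, γ_3=39 (in table at j=5).
x = i·n + j = 3·11 + 5 = 38.
Check: 108^38 ≡ 102 (mod 113).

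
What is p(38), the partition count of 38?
26015

p(n) counts ways to write n as a sum of positive integers (order ignored).
Euler's pentagonal recurrence: p(k) = p(k-1) + p(k-2) - p(k-5) - p(k-7) + p(k-12) + p(k-15) - ... (offsets j(3j∓1)/2, signs ++--, p(0)=1, p(<0)=0).
DP table for k = 0..37: p(0)=1, p(1)=1, p(2)=2, p(3)=3, p(4)=5, p(5)=7, p(6)=11, p(7)=15, p(8)=22, p(9)=30, p(10)=42, p(11)=56, p(12)=77, p(13)=101, p(14)=135, p(15)=176, p(16)=231, p(17)=297, p(18)=385, p(19)=490, p(20)=627, p(21)=792, p(22)=1002, p(23)=1255, p(24)=1575, p(25)=1958, p(26)=2436, p(27)=3010, p(28)=3718, p(29)=4565, p(30)=5604, p(31)=6842, p(32)=8349, p(33)=10143, p(34)=12310, p(35)=14883, p(36)=17977, p(37)=21637.
Final step: p(38) = p(37) + p(36) - p(33) - p(31) + p(26) + p(23) - p(16) - p(12) + p(3)
= 21637 + 17977 - 10143 - 6842 + 2436 + 1255 - 231 - 77 + 3
= 26015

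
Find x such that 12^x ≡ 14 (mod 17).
13

Baby-step giant-step with step n = ⌈√17⌉ = 5.
Baby steps 12^j mod 17 (j:value) for j=0..4: 0:1, 1:12, 2:8, 3:11, 4:13.
Giant-step multiplier: 12^(-5) ≡ 12^(16-5) = 12^11 ≡ 6 (mod 17).
Giant steps γ_i = 14·6^i mod 17: γ_0=14, γ_1=16, γ_2=11 (in table at j=3).
x = i·n + j = 2·5 + 3 = 13.
Check: 12^13 ≡ 14 (mod 17).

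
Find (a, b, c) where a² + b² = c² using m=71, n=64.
(945, 9088, 9137)

Euclid's formula: a = m² - n², b = 2mn, c = m² + n²
m = 71, n = 64
a = 71² - 64² = 5041 - 4096 = 945
b = 2 × 71 × 64 = 9088
c = 71² + 64² = 5041 + 4096 = 9137
Verification: 945² + 9088² = 893025 + 82591744 = 83484769 = 9137² ✓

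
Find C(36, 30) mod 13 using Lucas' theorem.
2

Using Lucas' theorem:
Write n=36 and k=30 in base 13:
n in base 13: [2, 10]
k in base 13: [2, 4]
C(36,30) mod 13 = ∏ C(n_i, k_i) mod 13
Digit binomials (mod 13): C(2,2) = 1; C(10,4) = 210 ≡ 2
Product: 1 × 2 = 2 ≡ 2 (mod 13)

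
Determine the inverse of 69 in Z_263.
61

gcd(69, 263) = 1, so the inverse exists.
Extended Euclidean algorithm on (263, 69):
263 = 3 × 69 + 56  ⟹  56 = (1)·263 + (-3)·69
69 = 1 × 56 + 13  ⟹  13 = (-1)·263 + (4)·69
56 = 4 × 13 + 4  ⟹  4 = (5)·263 + (-19)·69
13 = 3 × 4 + 1  ⟹  1 = (-16)·263 + (61)·69
So (61)·69 ≡ 1 (mod 263), i.e. 69^(-1) ≡ 61 (mod 263).
Check: 69 × 61 = 4209 ≡ 1 (mod 263)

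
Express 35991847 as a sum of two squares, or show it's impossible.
Not possible

Factorization: 35991847 = 73 × 79^3
By Fermat: n is sum of two squares iff every prime p ≡ 3 (mod 4) appears to even power.
Prime(s) ≡ 3 (mod 4) with odd exponent: [(79, 3)]
Therefore 35991847 cannot be expressed as a² + b².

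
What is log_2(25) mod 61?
44

Baby-step giant-step with step n = ⌈√61⌉ = 8.
Baby steps 2^j mod 61 (j:value) for j=0..7: 0:1, 1:2, 2:4, 3:8, 4:16, 5:32, 6:3, 7:6.
Giant-step multiplier: 2^(-8) ≡ 2^(60-8) = 2^52 ≡ 56 (mod 61).
Giant steps γ_i = 25·56^i mod 61: γ_0=25, γ_1=58, γ_2=15, γ_3=47, γ_4=9, γ_5=16 (in table at j=4).
x = i·n + j = 5·8 + 4 = 44.
Check: 2^44 ≡ 25 (mod 61).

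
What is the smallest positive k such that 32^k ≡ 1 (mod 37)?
36

37 is prime, so ord(32) divides φ(37) = 36.
Divisors of 36: 1, 2, 3, 4, 6, 9, 12, 18, 36.
Repeated squaring: 32^1 ≡ 32, 32^2 ≡ 25, 32^4 ≡ 33, 32^8 ≡ 16, 32^16 ≡ 34, 32^32 ≡ 9 (mod 37).
Test 32^d mod 37 for each divisor d in increasing order:
32^1 ≡ 32
32^2 ≡ 25
32^3 = 32^2·32^1 ≡ 23
32^4 ≡ 33
32^6 = 32^4·32^2 ≡ 11
32^9 = 32^8·32^1 ≡ 31
32^12 = 32^8·32^4 ≡ 10
32^18 = 32^16·32^2 ≡ 36
32^36 = 32^32·32^4 ≡ 1  ← first divisor giving 1
The order is 36.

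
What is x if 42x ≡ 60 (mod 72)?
x ≡ 10 (mod 12)

gcd(42, 72) = 6, which divides 60, so solutions exist.
Divide through by 6: 7x ≡ 10 (mod 12).
Find 7^(-1) mod 12 by the extended Euclidean algorithm:
12 = 1 × 7 + 5  ⟹  5 = (1)·12 + (-1)·7
7 = 1 × 5 + 2  ⟹  2 = (-1)·12 + (2)·7
5 = 2 × 2 + 1  ⟹  1 = (3)·12 + (-5)·7
So (-5)·7 ≡ 1 (mod 12), i.e. 7^(-1) ≡ -5 ≡ 7 (mod 12).
x ≡ 7 × 10 = 70 ≡ 10 (mod 12).
Check: 42 × 10 = 420 ≡ 60 (mod 72).
x ≡ 10 (mod 12), giving 6 solutions mod 72.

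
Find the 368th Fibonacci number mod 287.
21

Matrix identity: Q^n = [[F_(n+1), F_n], [F_n, F_(n-1)]] with Q = [[1,1],[1,0]].
n = 368 = 101110000₂. Square-and-multiply, entries mod 287:
Q^1 = [[1,1],[1,0]]
Q^2 = (Q^1)² = [[2,1],[1,1]]
Q^5 = (Q^2)²·Q = [[8,5],[5,3]]
Q^11 = (Q^5)²·Q = [[144,89],[89,55]]
Q^23 = (Q^11)²·Q = [[161,244],[244,204]]
Q^46 = (Q^23)² = [[218,90],[90,128]]
Q^92 = (Q^46)² = [[233,144],[144,89]]
Q^184 = (Q^92)² = [[118,161],[161,244]]
Q^368 = (Q^184)² = [[239,21],[21,218]]
F_368 mod 287 = Q^368[0][1] = 21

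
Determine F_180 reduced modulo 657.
135

Matrix identity: Q^n = [[F_(n+1), F_n], [F_n, F_(n-1)]] with Q = [[1,1],[1,0]].
n = 180 = 10110100₂. Square-and-multiply, entries mod 657:
Q^1 = [[1,1],[1,0]]
Q^2 = (Q^1)² = [[2,1],[1,1]]
Q^5 = (Q^2)²·Q = [[8,5],[5,3]]
Q^11 = (Q^5)²·Q = [[144,89],[89,55]]
Q^22 = (Q^11)² = [[406,629],[629,434]]
Q^45 = (Q^22)²·Q = [[188,56],[56,132]]
Q^90 = (Q^45)² = [[374,181],[181,193]]
Q^180 = (Q^90)² = [[503,135],[135,368]]
F_180 mod 657 = Q^180[0][1] = 135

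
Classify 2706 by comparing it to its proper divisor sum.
abundant

Proper divisors of 2706: sum = 1 + 2 + 3 + 6 + 11 + 22 + 33 + 41 + 66 + 82 + 123 + 246 + 451 + 902 + 1353 = 3342
Since 3342 > 2706, 2706 is abundant.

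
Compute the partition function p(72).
5392783

p(n) counts ways to write n as a sum of positive integers (order ignored).
Euler's pentagonal recurrence: p(k) = p(k-1) + p(k-2) - p(k-5) - p(k-7) + p(k-12) + p(k-15) - ... (offsets j(3j∓1)/2, signs ++--, p(0)=1, p(<0)=0).
DP table for k = 0..71: p(0)=1, p(1)=1, p(2)=2, p(3)=3, p(4)=5, p(5)=7, p(6)=11, p(7)=15, p(8)=22, p(9)=30, p(10)=42, p(11)=56, p(12)=77, p(13)=101, p(14)=135, p(15)=176, p(16)=231, p(17)=297, p(18)=385, p(19)=490, p(20)=627, p(21)=792, p(22)=1002, p(23)=1255, p(24)=1575, p(25)=1958, p(26)=2436, p(27)=3010, p(28)=3718, p(29)=4565, p(30)=5604, p(31)=6842, p(32)=8349, p(33)=10143, p(34)=12310, p(35)=14883, p(36)=17977, p(37)=21637, p(38)=26015, p(39)=31185, p(40)=37338, p(41)=44583, p(42)=53174, p(43)=63261, p(44)=75175, p(45)=89134, p(46)=105558, p(47)=124754, p(48)=147273, p(49)=173525, p(50)=204226, p(51)=239943, p(52)=281589, p(53)=329931, p(54)=386155, p(55)=451276, p(56)=526823, p(57)=614154, p(58)=715220, p(59)=831820, p(60)=966467, p(61)=1121505, p(62)=1300156, p(63)=1505499, p(64)=1741630, p(65)=2012558, p(66)=2323520, p(67)=2679689, p(68)=3087735, p(69)=3554345, p(70)=4087968, p(71)=4697205.
Final step: p(72) = p(71) + p(70) - p(67) - p(65) + p(60) + p(57) - p(50) - p(46) + p(37) + p(32) - p(21) - p(15) + p(2)
= 4697205 + 4087968 - 2679689 - 2012558 + 966467 + 614154 - 204226 - 105558 + 21637 + 8349 - 792 - 176 + 2
= 5392783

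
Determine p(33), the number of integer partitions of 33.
10143

p(n) counts ways to write n as a sum of positive integers (order ignored).
Euler's pentagonal recurrence: p(k) = p(k-1) + p(k-2) - p(k-5) - p(k-7) + p(k-12) + p(k-15) - ... (offsets j(3j∓1)/2, signs ++--, p(0)=1, p(<0)=0).
DP table for k = 0..32: p(0)=1, p(1)=1, p(2)=2, p(3)=3, p(4)=5, p(5)=7, p(6)=11, p(7)=15, p(8)=22, p(9)=30, p(10)=42, p(11)=56, p(12)=77, p(13)=101, p(14)=135, p(15)=176, p(16)=231, p(17)=297, p(18)=385, p(19)=490, p(20)=627, p(21)=792, p(22)=1002, p(23)=1255, p(24)=1575, p(25)=1958, p(26)=2436, p(27)=3010, p(28)=3718, p(29)=4565, p(30)=5604, p(31)=6842, p(32)=8349.
Final step: p(33) = p(32) + p(31) - p(28) - p(26) + p(21) + p(18) - p(11) - p(7)
= 8349 + 6842 - 3718 - 2436 + 792 + 385 - 56 - 15
= 10143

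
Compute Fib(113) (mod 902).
13

Matrix identity: Q^n = [[F_(n+1), F_n], [F_n, F_(n-1)]] with Q = [[1,1],[1,0]].
n = 113 = 1110001₂. Square-and-multiply, entries mod 902:
Q^1 = [[1,1],[1,0]]
Q^3 = (Q^1)²·Q = [[3,2],[2,1]]
Q^7 = (Q^3)²·Q = [[21,13],[13,8]]
Q^14 = (Q^7)² = [[610,377],[377,233]]
Q^28 = (Q^14)² = [[89,307],[307,684]]
Q^56 = (Q^28)² = [[244,85],[85,159]]
Q^113 = (Q^56)²·Q = [[894,13],[13,881]]
F_113 mod 902 = Q^113[0][1] = 13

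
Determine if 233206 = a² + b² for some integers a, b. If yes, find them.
Not possible

Factorization: 233206 = 2 × 17 × 19^3
By Fermat: n is sum of two squares iff every prime p ≡ 3 (mod 4) appears to even power.
Prime(s) ≡ 3 (mod 4) with odd exponent: [(19, 3)]
Therefore 233206 cannot be expressed as a² + b².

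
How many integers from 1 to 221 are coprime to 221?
192

221 = 13 × 17
φ(n) = n × ∏(1 - 1/p) for each prime p dividing n
φ(221) = 221 × (1 - 1/13) × (1 - 1/17) = 192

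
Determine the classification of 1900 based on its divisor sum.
abundant

Proper divisors of 1900: sum = 1 + 2 + 4 + 5 + 10 + 19 + 20 + 25 + ... + 190 + 380 + 475 + 950 (17 divisors) = 2440
Since 2440 > 1900, 1900 is abundant.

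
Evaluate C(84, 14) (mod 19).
0

Using Lucas' theorem:
Write n=84 and k=14 in base 19:
n in base 19: [4, 8]
k in base 19: [0, 14]
C(84,14) mod 19 = ∏ C(n_i, k_i) mod 19
Digit binomials (mod 19): C(4,0) = 1; C(8,14) = 0 (k_i > n_i)
Product: 1 × 0 = 0 ≡ 0 (mod 19)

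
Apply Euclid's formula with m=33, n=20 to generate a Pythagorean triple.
(689, 1320, 1489)

Euclid's formula: a = m² - n², b = 2mn, c = m² + n²
m = 33, n = 20
a = 33² - 20² = 1089 - 400 = 689
b = 2 × 33 × 20 = 1320
c = 33² + 20² = 1089 + 400 = 1489
Verification: 689² + 1320² = 474721 + 1742400 = 2217121 = 1489² ✓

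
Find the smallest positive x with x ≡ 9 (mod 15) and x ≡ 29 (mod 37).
399

Using Chinese Remainder Theorem:
M = 15 × 37 = 555
M1 = 37, M2 = 15
y1 = 37^(-1) mod 15 = 13
y2 = 15^(-1) mod 37 = 5
x = (9×37×13 + 29×15×5) mod 555 = 399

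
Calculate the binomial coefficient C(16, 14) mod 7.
1

Using Lucas' theorem:
Write n=16 and k=14 in base 7:
n in base 7: [2, 2]
k in base 7: [2, 0]
C(16,14) mod 7 = ∏ C(n_i, k_i) mod 7
Digit binomials (mod 7): C(2,2) = 1; C(2,0) = 1
Product: 1 × 1 = 1 ≡ 1 (mod 7)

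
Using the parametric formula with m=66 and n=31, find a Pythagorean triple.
(3395, 4092, 5317)

Euclid's formula: a = m² - n², b = 2mn, c = m² + n²
m = 66, n = 31
a = 66² - 31² = 4356 - 961 = 3395
b = 2 × 66 × 31 = 4092
c = 66² + 31² = 4356 + 961 = 5317
Verification: 3395² + 4092² = 11526025 + 16744464 = 28270489 = 5317² ✓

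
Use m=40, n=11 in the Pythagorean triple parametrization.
(1479, 880, 1721)

Euclid's formula: a = m² - n², b = 2mn, c = m² + n²
m = 40, n = 11
a = 40² - 11² = 1600 - 121 = 1479
b = 2 × 40 × 11 = 880
c = 40² + 11² = 1600 + 121 = 1721
Verification: 1479² + 880² = 2187441 + 774400 = 2961841 = 1721² ✓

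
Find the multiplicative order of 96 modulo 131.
130

131 is prime, so ord(96) divides φ(131) = 130.
Divisors of 130: 1, 2, 5, 10, 13, 26, 65, 130.
Repeated squaring: 96^1 ≡ 96, 96^2 ≡ 46, 96^4 ≡ 20, 96^8 ≡ 7, 96^16 ≡ 49, 96^32 ≡ 43, 96^64 ≡ 15, 96^128 ≡ 94 (mod 131).
Test 96^d mod 131 for each divisor d in increasing order:
96^1 ≡ 96
96^2 ≡ 46
96^5 = 96^4·96^1 ≡ 86
96^10 = 96^8·96^2 ≡ 60
96^13 = 96^8·96^4·96^1 ≡ 78
96^26 = 96^16·96^8·96^2 ≡ 58
96^65 = 96^64·96^1 ≡ 130
96^130 = 96^128·96^2 ≡ 1  ← first divisor giving 1
The order is 130.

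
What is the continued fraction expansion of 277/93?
[2; 1, 45, 2]

Euclidean algorithm steps:
277 = 2 × 93 + 91
93 = 1 × 91 + 2
91 = 45 × 2 + 1
2 = 2 × 1 + 0
Continued fraction: [2; 1, 45, 2]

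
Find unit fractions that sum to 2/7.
1/4 + 1/28

Greedy algorithm:
2/7: ceiling(7/2) = 4, use 1/4
1/28: ceiling(28/1) = 28, use 1/28
Result: 2/7 = 1/4 + 1/28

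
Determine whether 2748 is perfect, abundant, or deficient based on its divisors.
abundant

Proper divisors of 2748: sum = 1 + 2 + 3 + 4 + 6 + 12 + 229 + 458 + 687 + 916 + 1374 = 3692
Since 3692 > 2748, 2748 is abundant.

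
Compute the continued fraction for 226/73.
[3; 10, 2, 3]

Euclidean algorithm steps:
226 = 3 × 73 + 7
73 = 10 × 7 + 3
7 = 2 × 3 + 1
3 = 3 × 1 + 0
Continued fraction: [3; 10, 2, 3]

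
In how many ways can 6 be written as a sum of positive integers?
11

p(n) counts ways to write n as a sum of positive integers (order ignored).
Examples: 6; 5 + 1; 4 + 2; 4 + 1 + 1; 3 + 3; ... (11 total)
p(6) = 11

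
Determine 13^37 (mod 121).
106

Repeated squaring. Binary of 37 = 100101.
13^1 ≡ 13 (mod 121); 13^2 ≡ 48 (mod 121); 13^4 ≡ 5 (mod 121); 13^8 ≡ 25 (mod 121); 13^16 ≡ 20 (mod 121); 13^32 ≡ 37 (mod 121)
13^37 = 13^1 × 13^4 × 13^32 ≡ 106 (mod 121)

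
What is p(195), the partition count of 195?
2580840212973

p(n) counts ways to write n as a sum of positive integers (order ignored).
Euler's pentagonal recurrence: p(k) = p(k-1) + p(k-2) - p(k-5) - p(k-7) + p(k-12) + p(k-15) - ... (offsets j(3j∓1)/2, signs ++--, p(0)=1, p(<0)=0).
DP table for k = 0..194: p(0)=1, p(1)=1, p(2)=2, p(3)=3, p(4)=5, p(5)=7, p(6)=11, p(7)=15, p(8)=22, p(9)=30, p(10)=42, p(11)=56, p(12)=77, p(13)=101, p(14)=135, p(15)=176, p(16)=231, p(17)=297, p(18)=385, p(19)=490, p(20)=627, p(21)=792, p(22)=1002, p(23)=1255, p(24)=1575, p(25)=1958, p(26)=2436, p(27)=3010, p(28)=3718, p(29)=4565, p(30)=5604, p(31)=6842, p(32)=8349, p(33)=10143, p(34)=12310, p(35)=14883, p(36)=17977, p(37)=21637, p(38)=26015, p(39)=31185, p(40)=37338, p(41)=44583, p(42)=53174, p(43)=63261, p(44)=75175, p(45)=89134, p(46)=105558, p(47)=124754, p(48)=147273, p(49)=173525, p(50)=204226, p(51)=239943, p(52)=281589, p(53)=329931, p(54)=386155, p(55)=451276, p(56)=526823, p(57)=614154, p(58)=715220, p(59)=831820, p(60)=966467, p(61)=1121505, p(62)=1300156, p(63)=1505499, p(64)=1741630, p(65)=2012558, p(66)=2323520, p(67)=2679689, p(68)=3087735, p(69)=3554345, p(70)=4087968, p(71)=4697205, p(72)=5392783, p(73)=6185689, p(74)=7089500, p(75)=8118264, p(76)=9289091, p(77)=10619863, p(78)=12132164, p(79)=13848650, p(80)=15796476, p(81)=18004327, p(82)=20506255, p(83)=23338469, p(84)=26543660, p(85)=30167357, p(86)=34262962, p(87)=38887673, p(88)=44108109, p(89)=49995925, p(90)=56634173, p(91)=64112359, p(92)=72533807, p(93)=82010177, p(94)=92669720, p(95)=104651419, p(96)=118114304, p(97)=133230930, p(98)=150198136, p(99)=169229875, p(100)=190569292, p(101)=214481126, p(102)=241265379, p(103)=271248950, p(104)=304801365, p(105)=342325709, p(106)=384276336, p(107)=431149389, p(108)=483502844, p(109)=541946240, p(110)=607163746, p(111)=679903203, p(112)=761002156, p(113)=851376628, p(114)=952050665, p(115)=1064144451, p(116)=1188908248, p(117)=1327710076, p(118)=1482074143, p(119)=1653668665, p(120)=1844349560, p(121)=2056148051, p(122)=2291320912, p(123)=2552338241, p(124)=2841940500, p(125)=3163127352, p(126)=3519222692, p(127)=3913864295, p(128)=4351078600, p(129)=4835271870, p(130)=5371315400, p(131)=5964539504, p(132)=6620830889, p(133)=7346629512, p(134)=8149040695, p(135)=9035836076, p(136)=10015581680, p(137)=11097645016, p(138)=12292341831, p(139)=13610949895, p(140)=15065878135, p(141)=16670689208, p(142)=18440293320, p(143)=20390982757, p(144)=22540654445, p(145)=24908858009, p(146)=27517052599, p(147)=30388671978, p(148)=33549419497, p(149)=37027355200, p(150)=40853235313, p(151)=45060624582, p(152)=49686288421, p(153)=54770336324, p(154)=60356673280, p(155)=66493182097, p(156)=73232243759, p(157)=80630964769, p(158)=88751778802, p(159)=97662728555, p(160)=107438159466, p(161)=118159068427, p(162)=129913904637, p(163)=142798995930, p(164)=156919475295, p(165)=172389800255, p(166)=189334822579, p(167)=207890420102, p(168)=228204732751, p(169)=250438925115, p(170)=274768617130, p(171)=301384802048, p(172)=330495499613, p(173)=362326859895, p(174)=397125074750, p(175)=435157697830, p(176)=476715857290, p(177)=522115831195, p(178)=571701605655, p(179)=625846753120, p(180)=684957390936, p(181)=749474411781, p(182)=819876908323, p(183)=896684817527, p(184)=980462880430, p(185)=1071823774337, p(186)=1171432692373, p(187)=1280011042268, p(188)=1398341745571, p(189)=1527273599625, p(190)=1667727404093, p(191)=1820701100652, p(192)=1987276856363, p(193)=2168627105469, p(194)=2366022741845.
Final step: p(195) = p(194) + p(193) - p(190) - p(188) + p(183) + p(180) - p(173) - p(169) + p(160) + p(155) - p(144) - p(138) + p(125) + p(118) - p(103) - p(95) + p(78) + p(69) - p(50) - p(40) + p(19) + p(8)
= 2366022741845 + 2168627105469 - 1667727404093 - 1398341745571 + 896684817527 + 684957390936 - 362326859895 - 250438925115 + 107438159466 + 66493182097 - 22540654445 - 12292341831 + 3163127352 + 1482074143 - 271248950 - 104651419 + 12132164 + 3554345 - 204226 - 37338 + 490 + 22
= 2580840212973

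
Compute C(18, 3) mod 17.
0

Using Lucas' theorem:
Write n=18 and k=3 in base 17:
n in base 17: [1, 1]
k in base 17: [0, 3]
C(18,3) mod 17 = ∏ C(n_i, k_i) mod 17
Digit binomials (mod 17): C(1,0) = 1; C(1,3) = 0 (k_i > n_i)
Product: 1 × 0 = 0 ≡ 0 (mod 17)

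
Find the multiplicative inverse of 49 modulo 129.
79

gcd(49, 129) = 1, so the inverse exists.
Extended Euclidean algorithm on (129, 49):
129 = 2 × 49 + 31  ⟹  31 = (1)·129 + (-2)·49
49 = 1 × 31 + 18  ⟹  18 = (-1)·129 + (3)·49
31 = 1 × 18 + 13  ⟹  13 = (2)·129 + (-5)·49
18 = 1 × 13 + 5  ⟹  5 = (-3)·129 + (8)·49
13 = 2 × 5 + 3  ⟹  3 = (8)·129 + (-21)·49
5 = 1 × 3 + 2  ⟹  2 = (-11)·129 + (29)·49
3 = 1 × 2 + 1  ⟹  1 = (19)·129 + (-50)·49
So (-50)·49 ≡ 1 (mod 129), i.e. 49^(-1) ≡ -50 ≡ 79 (mod 129).
Check: 49 × 79 = 3871 ≡ 1 (mod 129)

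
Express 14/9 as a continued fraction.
[1; 1, 1, 4]

Euclidean algorithm steps:
14 = 1 × 9 + 5
9 = 1 × 5 + 4
5 = 1 × 4 + 1
4 = 4 × 1 + 0
Continued fraction: [1; 1, 1, 4]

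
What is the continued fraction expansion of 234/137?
[1; 1, 2, 2, 2, 1, 5]

Euclidean algorithm steps:
234 = 1 × 137 + 97
137 = 1 × 97 + 40
97 = 2 × 40 + 17
40 = 2 × 17 + 6
17 = 2 × 6 + 5
6 = 1 × 5 + 1
5 = 5 × 1 + 0
Continued fraction: [1; 1, 2, 2, 2, 1, 5]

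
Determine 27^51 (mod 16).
3

Repeated squaring. Binary of 51 = 110011.
27^1 ≡ 11 (mod 16); 27^2 ≡ 9 (mod 16); 27^4 ≡ 1 (mod 16); 27^8 ≡ 1 (mod 16); 27^16 ≡ 1 (mod 16); 27^32 ≡ 1 (mod 16)
27^51 = 27^1 × 27^2 × 27^16 × 27^32 ≡ 3 (mod 16)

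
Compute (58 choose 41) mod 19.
0

Using Lucas' theorem:
Write n=58 and k=41 in base 19:
n in base 19: [3, 1]
k in base 19: [2, 3]
C(58,41) mod 19 = ∏ C(n_i, k_i) mod 19
Digit binomials (mod 19): C(3,2) = 3; C(1,3) = 0 (k_i > n_i)
Product: 3 × 0 = 0 ≡ 0 (mod 19)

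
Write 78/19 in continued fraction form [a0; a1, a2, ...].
[4; 9, 2]

Euclidean algorithm steps:
78 = 4 × 19 + 2
19 = 9 × 2 + 1
2 = 2 × 1 + 0
Continued fraction: [4; 9, 2]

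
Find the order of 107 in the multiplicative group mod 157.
12

157 is prime, so ord(107) divides φ(157) = 156.
Divisors of 156: 1, 2, 3, 4, 6, 12, 13, 26, 39, 52, 78, 156.
Repeated squaring: 107^1 ≡ 107, 107^2 ≡ 145, 107^4 ≡ 144, 107^8 ≡ 12, 107^16 ≡ 144, 107^32 ≡ 12, 107^64 ≡ 144, 107^128 ≡ 12 (mod 157).
Test 107^d mod 157 for each divisor d in increasing order:
107^1 ≡ 107
107^2 ≡ 145
107^3 = 107^2·107^1 ≡ 129
107^4 ≡ 144
107^6 = 107^4·107^2 ≡ 156
107^12 = 107^8·107^4 ≡ 1  ← first divisor giving 1
The order is 12.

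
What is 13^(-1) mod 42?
13

gcd(13, 42) = 1, so the inverse exists.
Extended Euclidean algorithm on (42, 13):
42 = 3 × 13 + 3  ⟹  3 = (1)·42 + (-3)·13
13 = 4 × 3 + 1  ⟹  1 = (-4)·42 + (13)·13
So (13)·13 ≡ 1 (mod 42), i.e. 13^(-1) ≡ 13 (mod 42).
Check: 13 × 13 = 169 ≡ 1 (mod 42)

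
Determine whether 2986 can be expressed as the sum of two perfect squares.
31² + 45² (a=31, b=45)

Factorization: 2986 = 2 × 1493
By Fermat: n is sum of two squares iff every prime p ≡ 3 (mod 4) appears to even power.
All primes ≡ 3 (mod 4) appear to even power.
Search a = 0, 1, 2, … for 2986 - a² a perfect square: first hit at a = 31: 2986 - 961 = 2025 = 45².
2986 = 31² + 45² = 961 + 2025 ✓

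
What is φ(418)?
180

418 = 2 × 11 × 19
φ(n) = n × ∏(1 - 1/p) for each prime p dividing n
φ(418) = 418 × (1 - 1/2) × (1 - 1/11) × (1 - 1/19) = 180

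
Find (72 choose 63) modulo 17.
0

Using Lucas' theorem:
Write n=72 and k=63 in base 17:
n in base 17: [4, 4]
k in base 17: [3, 12]
C(72,63) mod 17 = ∏ C(n_i, k_i) mod 17
Digit binomials (mod 17): C(4,3) = 4; C(4,12) = 0 (k_i > n_i)
Product: 4 × 0 = 0 ≡ 0 (mod 17)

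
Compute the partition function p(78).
12132164

p(n) counts ways to write n as a sum of positive integers (order ignored).
Euler's pentagonal recurrence: p(k) = p(k-1) + p(k-2) - p(k-5) - p(k-7) + p(k-12) + p(k-15) - ... (offsets j(3j∓1)/2, signs ++--, p(0)=1, p(<0)=0).
DP table for k = 0..77: p(0)=1, p(1)=1, p(2)=2, p(3)=3, p(4)=5, p(5)=7, p(6)=11, p(7)=15, p(8)=22, p(9)=30, p(10)=42, p(11)=56, p(12)=77, p(13)=101, p(14)=135, p(15)=176, p(16)=231, p(17)=297, p(18)=385, p(19)=490, p(20)=627, p(21)=792, p(22)=1002, p(23)=1255, p(24)=1575, p(25)=1958, p(26)=2436, p(27)=3010, p(28)=3718, p(29)=4565, p(30)=5604, p(31)=6842, p(32)=8349, p(33)=10143, p(34)=12310, p(35)=14883, p(36)=17977, p(37)=21637, p(38)=26015, p(39)=31185, p(40)=37338, p(41)=44583, p(42)=53174, p(43)=63261, p(44)=75175, p(45)=89134, p(46)=105558, p(47)=124754, p(48)=147273, p(49)=173525, p(50)=204226, p(51)=239943, p(52)=281589, p(53)=329931, p(54)=386155, p(55)=451276, p(56)=526823, p(57)=614154, p(58)=715220, p(59)=831820, p(60)=966467, p(61)=1121505, p(62)=1300156, p(63)=1505499, p(64)=1741630, p(65)=2012558, p(66)=2323520, p(67)=2679689, p(68)=3087735, p(69)=3554345, p(70)=4087968, p(71)=4697205, p(72)=5392783, p(73)=6185689, p(74)=7089500, p(75)=8118264, p(76)=9289091, p(77)=10619863.
Final step: p(78) = p(77) + p(76) - p(73) - p(71) + p(66) + p(63) - p(56) - p(52) + p(43) + p(38) - p(27) - p(21) + p(8) + p(1)
= 10619863 + 9289091 - 6185689 - 4697205 + 2323520 + 1505499 - 526823 - 281589 + 63261 + 26015 - 3010 - 792 + 22 + 1
= 12132164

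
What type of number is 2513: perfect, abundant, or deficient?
deficient

Proper divisors of 2513: sum = 1 + 7 + 359 = 367
Since 367 < 2513, 2513 is deficient.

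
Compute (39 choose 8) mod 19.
0

Using Lucas' theorem:
Write n=39 and k=8 in base 19:
n in base 19: [2, 1]
k in base 19: [0, 8]
C(39,8) mod 19 = ∏ C(n_i, k_i) mod 19
Digit binomials (mod 19): C(2,0) = 1; C(1,8) = 0 (k_i > n_i)
Product: 1 × 0 = 0 ≡ 0 (mod 19)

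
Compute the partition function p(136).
10015581680

p(n) counts ways to write n as a sum of positive integers (order ignored).
Euler's pentagonal recurrence: p(k) = p(k-1) + p(k-2) - p(k-5) - p(k-7) + p(k-12) + p(k-15) - ... (offsets j(3j∓1)/2, signs ++--, p(0)=1, p(<0)=0).
DP table for k = 0..135: p(0)=1, p(1)=1, p(2)=2, p(3)=3, p(4)=5, p(5)=7, p(6)=11, p(7)=15, p(8)=22, p(9)=30, p(10)=42, p(11)=56, p(12)=77, p(13)=101, p(14)=135, p(15)=176, p(16)=231, p(17)=297, p(18)=385, p(19)=490, p(20)=627, p(21)=792, p(22)=1002, p(23)=1255, p(24)=1575, p(25)=1958, p(26)=2436, p(27)=3010, p(28)=3718, p(29)=4565, p(30)=5604, p(31)=6842, p(32)=8349, p(33)=10143, p(34)=12310, p(35)=14883, p(36)=17977, p(37)=21637, p(38)=26015, p(39)=31185, p(40)=37338, p(41)=44583, p(42)=53174, p(43)=63261, p(44)=75175, p(45)=89134, p(46)=105558, p(47)=124754, p(48)=147273, p(49)=173525, p(50)=204226, p(51)=239943, p(52)=281589, p(53)=329931, p(54)=386155, p(55)=451276, p(56)=526823, p(57)=614154, p(58)=715220, p(59)=831820, p(60)=966467, p(61)=1121505, p(62)=1300156, p(63)=1505499, p(64)=1741630, p(65)=2012558, p(66)=2323520, p(67)=2679689, p(68)=3087735, p(69)=3554345, p(70)=4087968, p(71)=4697205, p(72)=5392783, p(73)=6185689, p(74)=7089500, p(75)=8118264, p(76)=9289091, p(77)=10619863, p(78)=12132164, p(79)=13848650, p(80)=15796476, p(81)=18004327, p(82)=20506255, p(83)=23338469, p(84)=26543660, p(85)=30167357, p(86)=34262962, p(87)=38887673, p(88)=44108109, p(89)=49995925, p(90)=56634173, p(91)=64112359, p(92)=72533807, p(93)=82010177, p(94)=92669720, p(95)=104651419, p(96)=118114304, p(97)=133230930, p(98)=150198136, p(99)=169229875, p(100)=190569292, p(101)=214481126, p(102)=241265379, p(103)=271248950, p(104)=304801365, p(105)=342325709, p(106)=384276336, p(107)=431149389, p(108)=483502844, p(109)=541946240, p(110)=607163746, p(111)=679903203, p(112)=761002156, p(113)=851376628, p(114)=952050665, p(115)=1064144451, p(116)=1188908248, p(117)=1327710076, p(118)=1482074143, p(119)=1653668665, p(120)=1844349560, p(121)=2056148051, p(122)=2291320912, p(123)=2552338241, p(124)=2841940500, p(125)=3163127352, p(126)=3519222692, p(127)=3913864295, p(128)=4351078600, p(129)=4835271870, p(130)=5371315400, p(131)=5964539504, p(132)=6620830889, p(133)=7346629512, p(134)=8149040695, p(135)=9035836076.
Final step: p(136) = p(135) + p(134) - p(131) - p(129) + p(124) + p(121) - p(114) - p(110) + p(101) + p(96) - p(85) - p(79) + p(66) + p(59) - p(44) - p(36) + p(19) + p(10)
= 9035836076 + 8149040695 - 5964539504 - 4835271870 + 2841940500 + 2056148051 - 952050665 - 607163746 + 214481126 + 118114304 - 30167357 - 13848650 + 2323520 + 831820 - 75175 - 17977 + 490 + 42
= 10015581680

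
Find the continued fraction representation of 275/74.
[3; 1, 2, 1, 1, 10]

Euclidean algorithm steps:
275 = 3 × 74 + 53
74 = 1 × 53 + 21
53 = 2 × 21 + 11
21 = 1 × 11 + 10
11 = 1 × 10 + 1
10 = 10 × 1 + 0
Continued fraction: [3; 1, 2, 1, 1, 10]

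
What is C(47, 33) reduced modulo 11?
4

Using Lucas' theorem:
Write n=47 and k=33 in base 11:
n in base 11: [4, 3]
k in base 11: [3, 0]
C(47,33) mod 11 = ∏ C(n_i, k_i) mod 11
Digit binomials (mod 11): C(4,3) = 4; C(3,0) = 1
Product: 4 × 1 = 4 ≡ 4 (mod 11)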